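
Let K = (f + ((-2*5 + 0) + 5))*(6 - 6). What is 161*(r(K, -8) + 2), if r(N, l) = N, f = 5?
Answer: 322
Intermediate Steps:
K = 0 (K = (5 + ((-2*5 + 0) + 5))*(6 - 6) = (5 + ((-10 + 0) + 5))*0 = (5 + (-10 + 5))*0 = (5 - 5)*0 = 0*0 = 0)
161*(r(K, -8) + 2) = 161*(0 + 2) = 161*2 = 322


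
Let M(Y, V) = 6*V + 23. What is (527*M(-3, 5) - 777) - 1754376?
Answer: -1727222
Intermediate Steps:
M(Y, V) = 23 + 6*V
(527*M(-3, 5) - 777) - 1754376 = (527*(23 + 6*5) - 777) - 1754376 = (527*(23 + 30) - 777) - 1754376 = (527*53 - 777) - 1754376 = (27931 - 777) - 1754376 = 27154 - 1754376 = -1727222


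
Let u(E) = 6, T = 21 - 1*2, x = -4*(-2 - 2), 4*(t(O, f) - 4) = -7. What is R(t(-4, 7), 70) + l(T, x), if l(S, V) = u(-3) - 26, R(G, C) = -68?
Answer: -88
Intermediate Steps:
t(O, f) = 9/4 (t(O, f) = 4 + (¼)*(-7) = 4 - 7/4 = 9/4)
x = 16 (x = -4*(-4) = 16)
T = 19 (T = 21 - 2 = 19)
l(S, V) = -20 (l(S, V) = 6 - 26 = -20)
R(t(-4, 7), 70) + l(T, x) = -68 - 20 = -88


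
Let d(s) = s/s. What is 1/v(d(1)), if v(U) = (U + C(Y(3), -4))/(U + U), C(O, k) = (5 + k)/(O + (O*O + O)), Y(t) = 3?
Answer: 15/8 ≈ 1.8750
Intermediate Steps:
d(s) = 1
C(O, k) = (5 + k)/(O**2 + 2*O) (C(O, k) = (5 + k)/(O + (O**2 + O)) = (5 + k)/(O + (O + O**2)) = (5 + k)/(O**2 + 2*O))
v(U) = (1/15 + U)/(2*U) (v(U) = (U + (5 - 4)/(3*(2 + 3)))/(U + U) = (U + (1/3)*1/5)/((2*U)) = (U + (1/3)*(1/5)*1)*(1/(2*U)) = (U + 1/15)*(1/(2*U)) = (1/15 + U)*(1/(2*U)) = (1/15 + U)/(2*U))
1/v(d(1)) = 1/((1/30)*(1 + 15*1)/1) = 1/((1/30)*1*(1 + 15)) = 1/((1/30)*1*16) = 1/(8/15) = 15/8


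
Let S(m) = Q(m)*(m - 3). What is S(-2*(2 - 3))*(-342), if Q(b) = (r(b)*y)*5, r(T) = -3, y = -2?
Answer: 10260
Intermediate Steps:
Q(b) = 30 (Q(b) = -3*(-2)*5 = 6*5 = 30)
S(m) = -90 + 30*m (S(m) = 30*(m - 3) = 30*(-3 + m) = -90 + 30*m)
S(-2*(2 - 3))*(-342) = (-90 + 30*(-2*(2 - 3)))*(-342) = (-90 + 30*(-2*(-1)))*(-342) = (-90 + 30*2)*(-342) = (-90 + 60)*(-342) = -30*(-342) = 10260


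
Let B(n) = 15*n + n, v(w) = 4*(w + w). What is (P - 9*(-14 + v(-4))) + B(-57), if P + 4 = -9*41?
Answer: -871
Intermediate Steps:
v(w) = 8*w (v(w) = 4*(2*w) = 8*w)
B(n) = 16*n
P = -373 (P = -4 - 9*41 = -4 - 1*369 = -4 - 369 = -373)
(P - 9*(-14 + v(-4))) + B(-57) = (-373 - 9*(-14 + 8*(-4))) + 16*(-57) = (-373 - 9*(-14 - 32)) - 912 = (-373 - 9*(-46)) - 912 = (-373 + 414) - 912 = 41 - 912 = -871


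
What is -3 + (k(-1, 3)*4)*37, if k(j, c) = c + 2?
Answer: 737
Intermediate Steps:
k(j, c) = 2 + c
-3 + (k(-1, 3)*4)*37 = -3 + ((2 + 3)*4)*37 = -3 + (5*4)*37 = -3 + 20*37 = -3 + 740 = 737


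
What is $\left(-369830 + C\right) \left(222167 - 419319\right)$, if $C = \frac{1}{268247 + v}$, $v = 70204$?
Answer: $\frac{244330538658208}{3351} \approx 7.2913 \cdot 10^{10}$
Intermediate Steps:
$C = \frac{1}{338451}$ ($C = \frac{1}{268247 + 70204} = \frac{1}{338451} \approx 2.9546 \cdot 10^{-6}$)
$\left(-369830 + C\right) \left(222167 - 419319\right) = \left(-369830 + \frac{1}{338451}\right) \left(222167 - 419319\right) = \left(- \frac{125169333329}{338451}\right) \left(-197152\right) = \frac{244330538658208}{3351}$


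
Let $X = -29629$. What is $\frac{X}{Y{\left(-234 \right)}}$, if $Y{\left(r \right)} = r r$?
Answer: $- \frac{29629}{54756} \approx -0.54111$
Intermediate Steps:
$Y{\left(r \right)} = r^{2}$
$\frac{X}{Y{\left(-234 \right)}} = - \frac{29629}{\left(-234\right)^{2}} = - \frac{29629}{54756}$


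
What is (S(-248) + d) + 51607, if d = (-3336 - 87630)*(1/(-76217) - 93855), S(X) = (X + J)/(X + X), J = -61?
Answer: 322754766168500573/37803632 ≈ 8.5377e+9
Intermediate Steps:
S(X) = (-61 + X)/(2*X) (S(X) = (X - 61)/(X + X) = (-61 + X)/((2*X)) = (-61 + X)*(1/(2*X)) = (-61 + X)/(2*X))
d = 650711320993776/76217 (d = -90966*(-1/76217 - 93855) = -90966*(-7153346536/76217) = 650711320993776/76217 ≈ 8.5376e+9)
(S(-248) + d) + 51607 = ((1/2)*(-61 - 248)/(-248) + 650711320993776/76217) + 51607 = ((1/2)*(-1/248)*(-309) + 650711320993776/76217) + 51607 = (309/496 + 650711320993776/76217) + 51607 = 322752815236463949/37803632 + 51607 = 322754766168500573/37803632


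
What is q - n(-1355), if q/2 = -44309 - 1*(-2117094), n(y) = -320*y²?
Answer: 591673570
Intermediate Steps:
q = 4145570 (q = 2*(-44309 - 1*(-2117094)) = 2*(-44309 + 2117094) = 2*2072785 = 4145570)
q - n(-1355) = 4145570 - (-320)*(-1355)² = 4145570 - (-320)*1836025 = 4145570 - 1*(-587528000) = 4145570 + 587528000 = 591673570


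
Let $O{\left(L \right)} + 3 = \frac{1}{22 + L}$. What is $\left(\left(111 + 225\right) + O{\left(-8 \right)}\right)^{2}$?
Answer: $\frac{21743569}{196} \approx 1.1094 \cdot 10^{5}$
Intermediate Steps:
$O{\left(L \right)} = -3 + \frac{1}{22 + L}$
$\left(\left(111 + 225\right) + O{\left(-8 \right)}\right)^{2} = \left(\left(111 + 225\right) + \frac{-65 - -24}{22 - 8}\right)^{2} = \left(336 + \frac{-65 + 24}{14}\right)^{2} = \left(336 + \frac{1}{14} \left(-41\right)\right)^{2} = \left(336 - \frac{41}{14}\right)^{2} = \left(\frac{4663}{14}\right)^{2} = \frac{21743569}{196}$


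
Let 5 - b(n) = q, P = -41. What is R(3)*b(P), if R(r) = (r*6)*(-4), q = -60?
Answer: -4680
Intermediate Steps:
R(r) = -24*r (R(r) = (6*r)*(-4) = -24*r)
b(n) = 65 (b(n) = 5 - 1*(-60) = 5 + 60 = 65)
R(3)*b(P) = -24*3*65 = -72*65 = -4680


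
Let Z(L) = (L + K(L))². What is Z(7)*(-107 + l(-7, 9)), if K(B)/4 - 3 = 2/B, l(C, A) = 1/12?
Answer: -8502441/196 ≈ -43380.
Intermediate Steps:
l(C, A) = 1/12
K(B) = 12 + 8/B (K(B) = 12 + 4*(2/B) = 12 + 8/B)
Z(L) = (12 + L + 8/L)² (Z(L) = (L + (12 + 8/L))² = (12 + L + 8/L)²)
Z(7)*(-107 + l(-7, 9)) = (12 + 7 + 8/7)²*(-107 + 1/12) = (12 + 7 + 8*(⅐))²*(-1283/12) = (12 + 7 + 8/7)²*(-1283/12) = (141/7)²*(-1283/12) = (19881/49)*(-1283/12) = -8502441/196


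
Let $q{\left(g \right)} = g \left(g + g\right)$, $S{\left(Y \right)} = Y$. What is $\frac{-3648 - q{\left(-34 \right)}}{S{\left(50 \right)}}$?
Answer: $- \frac{596}{5} \approx -119.2$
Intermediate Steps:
$q{\left(g \right)} = 2 g^{2}$ ($q{\left(g \right)} = g 2 g = 2 g^{2}$)
$\frac{-3648 - q{\left(-34 \right)}}{S{\left(50 \right)}} = \frac{-3648 - 2 \left(-34\right)^{2}}{50} = \left(-3648 - 2 \cdot 1156\right) \frac{1}{50} = \left(-3648 - 2312\right) \frac{1}{50} = \left(-5960\right) \frac{1}{50} = - \frac{596}{5}$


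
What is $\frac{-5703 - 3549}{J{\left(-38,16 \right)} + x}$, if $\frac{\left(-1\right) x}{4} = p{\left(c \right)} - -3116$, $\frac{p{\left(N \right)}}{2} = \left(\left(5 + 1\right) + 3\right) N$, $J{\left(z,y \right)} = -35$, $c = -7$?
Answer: $\frac{9252}{11995} \approx 0.77132$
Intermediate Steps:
$p{\left(N \right)} = 18 N$ ($p{\left(N \right)} = 2 \left(\left(5 + 1\right) + 3\right) N = 2 \left(6 + 3\right) N = 2 \cdot 9 N = 18 N$)
$x = -11960$ ($x = - 4 \left(18 \left(-7\right) - -3116\right) = - 4 \left(-126 + 3116\right) = \left(-4\right) 2990 = -11960$)
$\frac{-5703 - 3549}{J{\left(-38,16 \right)} + x} = \frac{-5703 - 3549}{-35 - 11960} = - \frac{9252}{-11995} = \left(-9252\right) \left(- \frac{1}{11995}\right) = \frac{9252}{11995}$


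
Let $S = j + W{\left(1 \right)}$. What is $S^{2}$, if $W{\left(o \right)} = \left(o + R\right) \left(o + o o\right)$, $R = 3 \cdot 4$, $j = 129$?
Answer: $24025$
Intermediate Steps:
$R = 12$
$W{\left(o \right)} = \left(12 + o\right) \left(o + o^{2}\right)$ ($W{\left(o \right)} = \left(o + 12\right) \left(o + o o\right) = \left(12 + o\right) \left(o + o^{2}\right)$)
$S = 155$ ($S = 129 + 1 \left(12 + 1^{2} + 13 \cdot 1\right) = 129 + 1 \left(12 + 1 + 13\right) = 129 + 1 \cdot 26 = 129 + 26 = 155$)
$S^{2} = 155^{2} = 24025$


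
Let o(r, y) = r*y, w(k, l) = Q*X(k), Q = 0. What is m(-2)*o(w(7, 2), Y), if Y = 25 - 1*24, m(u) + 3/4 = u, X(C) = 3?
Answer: 0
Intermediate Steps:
m(u) = -¾ + u
Y = 1 (Y = 25 - 24 = 1)
w(k, l) = 0 (w(k, l) = 0*3 = 0)
m(-2)*o(w(7, 2), Y) = (-¾ - 2)*(0*1) = -11/4*0 = 0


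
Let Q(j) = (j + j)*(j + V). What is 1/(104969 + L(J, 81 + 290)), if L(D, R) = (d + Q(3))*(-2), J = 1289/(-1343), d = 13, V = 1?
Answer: 1/104895 ≈ 9.5333e-6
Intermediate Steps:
Q(j) = 2*j*(1 + j) (Q(j) = (j + j)*(j + 1) = (2*j)*(1 + j) = 2*j*(1 + j))
J = -1289/1343 (J = 1289*(-1/1343) = -1289/1343 ≈ -0.95979)
L(D, R) = -74 (L(D, R) = (13 + 2*3*(1 + 3))*(-2) = (13 + 2*3*4)*(-2) = (13 + 24)*(-2) = 37*(-2) = -74)
1/(104969 + L(J, 81 + 290)) = 1/(104969 - 74) = 1/104895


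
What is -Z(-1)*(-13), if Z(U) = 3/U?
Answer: -39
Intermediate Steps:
-Z(-1)*(-13) = -3/(-1)*(-13) = -3*(-1)*(-13) = -1*(-3)*(-13) = 3*(-13) = -39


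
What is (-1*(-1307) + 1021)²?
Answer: 5419584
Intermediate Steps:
(-1*(-1307) + 1021)² = (1307 + 1021)² = 2328² = 5419584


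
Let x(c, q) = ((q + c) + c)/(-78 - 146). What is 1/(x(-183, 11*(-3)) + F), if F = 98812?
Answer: 32/3162041 ≈ 1.0120e-5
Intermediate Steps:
x(c, q) = -c/112 - q/224 (x(c, q) = ((c + q) + c)/(-224) = (q + 2*c)*(-1/224) = -c/112 - q/224)
1/(x(-183, 11*(-3)) + F) = 1/((-1/112*(-183) - 11*(-3)/224) + 98812) = 1/((183/112 - 1/224*(-33)) + 98812) = 1/((183/112 + 33/224) + 98812) = 1/(57/32 + 98812) = 1/(3162041/32) = 32/3162041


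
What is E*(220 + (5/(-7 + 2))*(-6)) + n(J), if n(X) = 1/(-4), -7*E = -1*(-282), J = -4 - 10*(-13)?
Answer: -254935/28 ≈ -9104.8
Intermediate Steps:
J = 126 (J = -4 + 130 = 126)
E = -282/7 (E = -(-1)*(-282)/7 = -⅐*282 = -282/7 ≈ -40.286)
n(X) = -¼
E*(220 + (5/(-7 + 2))*(-6)) + n(J) = -282*(220 + (5/(-7 + 2))*(-6))/7 - ¼ = -282*(220 + (5/(-5))*(-6))/7 - ¼ = -282*(220 - ⅕*5*(-6))/7 - ¼ = -282*(220 - 1*(-6))/7 - ¼ = -282*(220 + 6)/7 - ¼ = -282/7*226 - ¼ = -63732/7 - ¼ = -254935/28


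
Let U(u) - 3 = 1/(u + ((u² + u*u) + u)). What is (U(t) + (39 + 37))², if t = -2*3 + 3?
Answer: 900601/144 ≈ 6254.2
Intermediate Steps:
t = -3 (t = -6 + 3 = -3)
U(u) = 3 + 1/(2*u + 2*u²) (U(u) = 3 + 1/(u + ((u² + u*u) + u)) = 3 + 1/(u + ((u² + u²) + u)) = 3 + 1/(u + (2*u² + u)) = 3 + 1/(u + (u + 2*u²)) = 3 + 1/(2*u + 2*u²))
(U(t) + (39 + 37))² = ((½)*(1 + 6*(-3) + 6*(-3)²)/(-3*(1 - 3)) + (39 + 37))² = ((½)*(-⅓)*(1 - 18 + 6*9)/(-2) + 76)² = ((½)*(-⅓)*(-½)*(1 - 18 + 54) + 76)² = ((½)*(-⅓)*(-½)*37 + 76)² = (37/12 + 76)² = (949/12)² = 900601/144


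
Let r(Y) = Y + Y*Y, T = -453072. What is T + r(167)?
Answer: -425016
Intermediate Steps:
r(Y) = Y + Y²
T + r(167) = -453072 + 167*(1 + 167) = -453072 + 167*168 = -453072 + 28056 = -425016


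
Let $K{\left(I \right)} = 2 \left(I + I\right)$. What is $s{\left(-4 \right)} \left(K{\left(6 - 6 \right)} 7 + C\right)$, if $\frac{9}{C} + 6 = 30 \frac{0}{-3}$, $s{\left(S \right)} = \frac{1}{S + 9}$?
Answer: $- \frac{3}{10} \approx -0.3$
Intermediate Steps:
$K{\left(I \right)} = 4 I$ ($K{\left(I \right)} = 2 \cdot 2 I = 4 I$)
$s{\left(S \right)} = \frac{1}{9 + S}$
$C = - \frac{3}{2}$ ($C = \frac{9}{-6 + 30 \frac{0}{-3}} = \frac{9}{-6 + 30 \cdot 0 \left(- \frac{1}{3}\right)} = \frac{9}{-6 + 30 \cdot 0} = \frac{9}{-6 + 0} = \frac{9}{-6} = 9 \left(- \frac{1}{6}\right) = - \frac{3}{2} \approx -1.5$)
$s{\left(-4 \right)} \left(K{\left(6 - 6 \right)} 7 + C\right) = \frac{4 \left(6 - 6\right) 7 - \frac{3}{2}}{9 - 4} = \frac{4 \left(6 - 6\right) 7 - \frac{3}{2}}{5} = \frac{4 \cdot 0 \cdot 7 - \frac{3}{2}}{5} = \frac{0 \cdot 7 - \frac{3}{2}}{5} = \frac{0 - \frac{3}{2}}{5} = \frac{1}{5} \left(- \frac{3}{2}\right) = - \frac{3}{10}$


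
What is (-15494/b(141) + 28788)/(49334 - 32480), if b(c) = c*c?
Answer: 286159367/167537187 ≈ 1.7080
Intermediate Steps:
b(c) = c²
(-15494/b(141) + 28788)/(49334 - 32480) = (-15494/(141²) + 28788)/(49334 - 32480) = (-15494/19881 + 28788)/16854 = (-15494*1/19881 + 28788)*(1/16854) = (-15494/19881 + 28788)*(1/16854) = (572318734/19881)*(1/16854) = 286159367/167537187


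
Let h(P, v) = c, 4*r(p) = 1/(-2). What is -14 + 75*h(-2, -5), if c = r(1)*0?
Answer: -14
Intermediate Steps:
r(p) = -1/8 (r(p) = (1/4)/(-2) = (1/4)*(-1/2) = -1/8)
c = 0 (c = -1/8*0 = 0)
h(P, v) = 0
-14 + 75*h(-2, -5) = -14 + 75*0 = -14 + 0 = -14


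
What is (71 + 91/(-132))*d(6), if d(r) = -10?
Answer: -46405/66 ≈ -703.11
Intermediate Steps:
(71 + 91/(-132))*d(6) = (71 + 91/(-132))*(-10) = (71 + 91*(-1/132))*(-10) = (71 - 91/132)*(-10) = (9281/132)*(-10) = -46405/66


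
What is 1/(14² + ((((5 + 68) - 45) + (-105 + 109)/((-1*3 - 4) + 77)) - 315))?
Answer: -35/3183 ≈ -0.010996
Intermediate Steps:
1/(14² + ((((5 + 68) - 45) + (-105 + 109)/((-1*3 - 4) + 77)) - 315)) = 1/(196 + (((73 - 45) + 4/((-3 - 4) + 77)) - 315)) = 1/(196 + ((28 + 4/(-7 + 77)) - 315)) = 1/(196 + ((28 + 4/70) - 315)) = 1/(196 + ((28 + 4*(1/70)) - 315)) = 1/(196 + ((28 + 2/35) - 315)) = 1/(196 + (982/35 - 315)) = 1/(196 - 10043/35) = 1/(-3183/35) = -35/3183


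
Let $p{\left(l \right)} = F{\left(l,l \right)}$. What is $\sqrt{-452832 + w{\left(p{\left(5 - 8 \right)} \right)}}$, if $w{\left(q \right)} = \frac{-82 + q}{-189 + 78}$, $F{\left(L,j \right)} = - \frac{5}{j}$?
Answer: $\frac{i \sqrt{5579334155}}{111} \approx 672.93 i$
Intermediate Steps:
$p{\left(l \right)} = - \frac{5}{l}$
$w{\left(q \right)} = \frac{82}{111} - \frac{q}{111}$ ($w{\left(q \right)} = \frac{-82 + q}{-111} = \left(-82 + q\right) \left(- \frac{1}{111}\right) = \frac{82}{111} - \frac{q}{111}$)
$\sqrt{-452832 + w{\left(p{\left(5 - 8 \right)} \right)}} = \sqrt{-452832 + \left(\frac{82}{111} - \frac{\left(-5\right) \frac{1}{5 - 8}}{111}\right)} = \sqrt{-452832 + \left(\frac{82}{111} - \frac{\left(-5\right) \frac{1}{-3}}{111}\right)} = \sqrt{-452832 + \left(\frac{82}{111} - \frac{\left(-5\right) \left(- \frac{1}{3}\right)}{111}\right)} = \sqrt{-452832 + \left(\frac{82}{111} - \frac{5}{333}\right)} = \sqrt{-452832 + \frac{241}{333}} = \sqrt{- \frac{150792815}{333}} = \frac{i \sqrt{5579334155}}{111}$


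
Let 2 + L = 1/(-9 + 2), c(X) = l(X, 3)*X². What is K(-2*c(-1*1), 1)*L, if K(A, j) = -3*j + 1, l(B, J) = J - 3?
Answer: 30/7 ≈ 4.2857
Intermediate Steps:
l(B, J) = -3 + J
c(X) = 0 (c(X) = (-3 + 3)*X² = 0*X² = 0)
L = -15/7 (L = -2 + 1/(-9 + 2) = -2 + 1/(-7) = -2 - ⅐ = -15/7 ≈ -2.1429)
K(A, j) = 1 - 3*j
K(-2*c(-1*1), 1)*L = (1 - 3*1)*(-15/7) = (1 - 3)*(-15/7) = -2*(-15/7) = 30/7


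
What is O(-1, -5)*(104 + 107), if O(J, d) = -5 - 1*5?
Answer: -2110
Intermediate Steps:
O(J, d) = -10 (O(J, d) = -5 - 5 = -10)
O(-1, -5)*(104 + 107) = -10*(104 + 107) = -10*211 = -2110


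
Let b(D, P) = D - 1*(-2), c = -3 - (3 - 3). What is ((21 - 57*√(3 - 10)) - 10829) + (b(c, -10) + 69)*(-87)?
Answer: -16724 - 57*I*√7 ≈ -16724.0 - 150.81*I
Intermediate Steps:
c = -3 (c = -3 - 1*0 = -3 + 0 = -3)
b(D, P) = 2 + D (b(D, P) = D + 2 = 2 + D)
((21 - 57*√(3 - 10)) - 10829) + (b(c, -10) + 69)*(-87) = ((21 - 57*√(3 - 10)) - 10829) + ((2 - 3) + 69)*(-87) = ((21 - 57*I*√7) - 10829) + (-1 + 69)*(-87) = ((21 - 57*I*√7) - 10829) + 68*(-87) = ((21 - 57*I*√7) - 10829) - 5916 = (-10808 - 57*I*√7) - 5916 = -16724 - 57*I*√7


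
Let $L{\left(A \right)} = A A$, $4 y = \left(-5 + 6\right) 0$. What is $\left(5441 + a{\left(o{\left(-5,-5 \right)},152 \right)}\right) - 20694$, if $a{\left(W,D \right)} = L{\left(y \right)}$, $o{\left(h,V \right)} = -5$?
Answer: $-15253$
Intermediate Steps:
$y = 0$ ($y = \frac{\left(-5 + 6\right) 0}{4} = \frac{1 \cdot 0}{4} = \frac{1}{4} \cdot 0 = 0$)
$L{\left(A \right)} = A^{2}$
$a{\left(W,D \right)} = 0$ ($a{\left(W,D \right)} = 0^{2} = 0$)
$\left(5441 + a{\left(o{\left(-5,-5 \right)},152 \right)}\right) - 20694 = \left(5441 + 0\right) - 20694 = 5441 - 20694 = -15253$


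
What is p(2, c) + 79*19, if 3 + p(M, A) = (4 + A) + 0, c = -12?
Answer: 1490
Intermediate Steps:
p(M, A) = 1 + A (p(M, A) = -3 + ((4 + A) + 0) = -3 + (4 + A) = 1 + A)
p(2, c) + 79*19 = (1 - 12) + 79*19 = -11 + 1501 = 1490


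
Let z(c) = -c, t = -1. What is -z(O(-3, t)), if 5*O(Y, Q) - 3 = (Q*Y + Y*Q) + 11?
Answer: 4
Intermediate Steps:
O(Y, Q) = 14/5 + 2*Q*Y/5 (O(Y, Q) = ⅗ + ((Q*Y + Y*Q) + 11)/5 = ⅗ + ((Q*Y + Q*Y) + 11)/5 = ⅗ + (2*Q*Y + 11)/5 = ⅗ + (11 + 2*Q*Y)/5 = ⅗ + (11/5 + 2*Q*Y/5) = 14/5 + 2*Q*Y/5)
-z(O(-3, t)) = -(-1)*(14/5 + (⅖)*(-1)*(-3)) = -(-1)*(14/5 + 6/5) = -(-1)*4 = -1*(-4) = 4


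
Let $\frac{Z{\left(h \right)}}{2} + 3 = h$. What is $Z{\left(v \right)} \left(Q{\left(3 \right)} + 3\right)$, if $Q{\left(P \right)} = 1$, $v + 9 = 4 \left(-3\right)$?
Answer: $-192$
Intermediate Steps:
$v = -21$ ($v = -9 + 4 \left(-3\right) = -9 - 12 = -21$)
$Z{\left(h \right)} = -6 + 2 h$
$Z{\left(v \right)} \left(Q{\left(3 \right)} + 3\right) = \left(-6 + 2 \left(-21\right)\right) \left(1 + 3\right) = \left(-6 - 42\right) 4 = \left(-48\right) 4 = -192$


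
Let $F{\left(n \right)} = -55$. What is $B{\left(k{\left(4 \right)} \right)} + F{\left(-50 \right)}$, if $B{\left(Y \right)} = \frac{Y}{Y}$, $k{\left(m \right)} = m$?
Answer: $-54$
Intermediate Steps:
$B{\left(Y \right)} = 1$
$B{\left(k{\left(4 \right)} \right)} + F{\left(-50 \right)} = 1 - 55 = -54$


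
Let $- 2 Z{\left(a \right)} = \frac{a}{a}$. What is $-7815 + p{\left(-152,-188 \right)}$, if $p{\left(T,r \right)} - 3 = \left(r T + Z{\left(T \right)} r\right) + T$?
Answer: $20706$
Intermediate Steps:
$Z{\left(a \right)} = - \frac{1}{2}$ ($Z{\left(a \right)} = - \frac{a \frac{1}{a}}{2} = \left(- \frac{1}{2}\right) 1 = - \frac{1}{2}$)
$p{\left(T,r \right)} = 3 + T - \frac{r}{2} + T r$ ($p{\left(T,r \right)} = 3 + \left(\left(r T - \frac{r}{2}\right) + T\right) = 3 + \left(\left(T r - \frac{r}{2}\right) + T\right) = 3 + \left(\left(- \frac{r}{2} + T r\right) + T\right) = 3 + \left(T - \frac{r}{2} + T r\right) = 3 + T - \frac{r}{2} + T r$)
$-7815 + p{\left(-152,-188 \right)} = -7815 - -28521 = -7815 + \left(3 - 152 + 94 + 28576\right) = -7815 + 28521 = 20706$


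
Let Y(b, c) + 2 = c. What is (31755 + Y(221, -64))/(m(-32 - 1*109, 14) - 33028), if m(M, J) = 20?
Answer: -31689/33008 ≈ -0.96004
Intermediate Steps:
Y(b, c) = -2 + c
(31755 + Y(221, -64))/(m(-32 - 1*109, 14) - 33028) = (31755 + (-2 - 64))/(20 - 33028) = (31755 - 66)/(-33008) = 31689*(-1/33008) = -31689/33008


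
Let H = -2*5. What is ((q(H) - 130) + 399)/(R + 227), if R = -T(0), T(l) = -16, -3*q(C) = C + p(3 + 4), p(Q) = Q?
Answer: 10/9 ≈ 1.1111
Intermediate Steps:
H = -10
q(C) = -7/3 - C/3 (q(C) = -(C + (3 + 4))/3 = -(C + 7)/3 = -(7 + C)/3 = -7/3 - C/3)
R = 16 (R = -1*(-16) = 16)
((q(H) - 130) + 399)/(R + 227) = (((-7/3 - ⅓*(-10)) - 130) + 399)/(16 + 227) = (((-7/3 + 10/3) - 130) + 399)/243 = ((1 - 130) + 399)*(1/243) = (-129 + 399)*(1/243) = 270*(1/243) = 10/9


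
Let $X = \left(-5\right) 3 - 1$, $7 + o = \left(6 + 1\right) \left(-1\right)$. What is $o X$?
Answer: $224$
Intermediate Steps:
$o = -14$ ($o = -7 + \left(6 + 1\right) \left(-1\right) = -7 + 7 \left(-1\right) = -7 - 7 = -14$)
$X = -16$ ($X = -15 - 1 = -16$)
$o X = \left(-14\right) \left(-16\right) = 224$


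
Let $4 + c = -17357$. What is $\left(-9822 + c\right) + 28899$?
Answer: $1716$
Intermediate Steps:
$c = -17361$ ($c = -4 - 17357 = -17361$)
$\left(-9822 + c\right) + 28899 = \left(-9822 - 17361\right) + 28899 = -27183 + 28899 = 1716$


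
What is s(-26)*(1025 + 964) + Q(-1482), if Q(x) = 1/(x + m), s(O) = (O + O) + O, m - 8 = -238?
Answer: -265603105/1712 ≈ -1.5514e+5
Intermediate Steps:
m = -230 (m = 8 - 238 = -230)
s(O) = 3*O (s(O) = 2*O + O = 3*O)
Q(x) = 1/(-230 + x) (Q(x) = 1/(x - 230) = 1/(-230 + x))
s(-26)*(1025 + 964) + Q(-1482) = (3*(-26))*(1025 + 964) + 1/(-230 - 1482) = -78*1989 + 1/(-1712) = -155142 - 1/1712 = -265603105/1712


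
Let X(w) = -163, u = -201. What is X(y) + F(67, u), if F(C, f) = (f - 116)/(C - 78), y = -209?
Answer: -1476/11 ≈ -134.18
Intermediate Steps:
F(C, f) = (-116 + f)/(-78 + C)
X(y) + F(67, u) = -163 + (-116 - 201)/(-78 + 67) = -163 - 317/(-11) = -163 - 1/11*(-317) = -163 + 317/11 = -1476/11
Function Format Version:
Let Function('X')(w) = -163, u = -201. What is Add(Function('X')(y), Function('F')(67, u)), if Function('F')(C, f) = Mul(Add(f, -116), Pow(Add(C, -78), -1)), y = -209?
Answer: Rational(-1476, 11) ≈ -134.18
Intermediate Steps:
Function('F')(C, f) = Mul(Pow(Add(-78, C), -1), Add(-116, f)) (Function('F')(C, f) = Mul(Add(-116, f), Pow(Add(-78, C), -1)) = Mul(Pow(Add(-78, C), -1), Add(-116, f)))
Add(Function('X')(y), Function('F')(67, u)) = Add(-163, Mul(Pow(Add(-78, 67), -1), Add(-116, -201))) = Add(-163, Mul(Pow(-11, -1), -317)) = Add(-163, Mul(Rational(-1, 11), -317)) = Add(-163, Rational(317, 11)) = Rational(-1476, 11)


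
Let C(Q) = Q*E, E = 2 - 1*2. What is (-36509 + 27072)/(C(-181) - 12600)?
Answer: 9437/12600 ≈ 0.74897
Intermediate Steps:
E = 0 (E = 2 - 2 = 0)
C(Q) = 0 (C(Q) = Q*0 = 0)
(-36509 + 27072)/(C(-181) - 12600) = (-36509 + 27072)/(0 - 12600) = -9437/(-12600) = -9437*(-1/12600) = 9437/12600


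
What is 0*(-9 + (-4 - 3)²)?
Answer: 0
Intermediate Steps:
0*(-9 + (-4 - 3)²) = 0*(-9 + (-7)²) = 0*(-9 + 49) = 0*40 = 0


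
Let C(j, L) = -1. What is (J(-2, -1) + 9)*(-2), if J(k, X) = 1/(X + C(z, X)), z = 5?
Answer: -17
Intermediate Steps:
J(k, X) = 1/(-1 + X) (J(k, X) = 1/(X - 1) = 1/(-1 + X))
(J(-2, -1) + 9)*(-2) = (1/(-1 - 1) + 9)*(-2) = (1/(-2) + 9)*(-2) = (-1/2 + 9)*(-2) = (17/2)*(-2) = -17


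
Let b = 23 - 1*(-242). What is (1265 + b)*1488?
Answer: 2276640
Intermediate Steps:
b = 265 (b = 23 + 242 = 265)
(1265 + b)*1488 = (1265 + 265)*1488 = 1530*1488 = 2276640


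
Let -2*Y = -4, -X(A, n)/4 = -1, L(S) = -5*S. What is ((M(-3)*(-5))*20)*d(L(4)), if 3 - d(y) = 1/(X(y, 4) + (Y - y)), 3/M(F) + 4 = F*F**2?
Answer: 11550/403 ≈ 28.660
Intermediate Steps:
X(A, n) = 4 (X(A, n) = -4*(-1) = 4)
M(F) = 3/(-4 + F**3) (M(F) = 3/(-4 + F*F**2) = 3/(-4 + F**3))
Y = 2 (Y = -1/2*(-4) = 2)
d(y) = 3 - 1/(6 - y) (d(y) = 3 - 1/(4 + (2 - y)) = 3 - 1/(6 - y))
((M(-3)*(-5))*20)*d(L(4)) = (((3/(-4 + (-3)**3))*(-5))*20)*((17 - (-15)*4)/(6 - (-5)*4)) = (((3/(-4 - 27))*(-5))*20)*((17 - 3*(-20))/(6 - 1*(-20))) = (((3/(-31))*(-5))*20)*((17 + 60)/(6 + 20)) = (((3*(-1/31))*(-5))*20)*(77/26) = (-3/31*(-5)*20)*((1/26)*77) = ((15/31)*20)*(77/26) = (300/31)*(77/26) = 11550/403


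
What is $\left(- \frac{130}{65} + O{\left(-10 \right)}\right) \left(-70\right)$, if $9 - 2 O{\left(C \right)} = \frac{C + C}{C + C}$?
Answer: $-140$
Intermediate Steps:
$O{\left(C \right)} = 4$ ($O{\left(C \right)} = \frac{9}{2} - \frac{\left(C + C\right) \frac{1}{C + C}}{2} = \frac{9}{2} - \frac{2 C \frac{1}{2 C}}{2} = \frac{9}{2} - \frac{1}{2} = 4$)
$\left(- \frac{130}{65} + O{\left(-10 \right)}\right) \left(-70\right) = \left(- \frac{130}{65} + 4\right) \left(-70\right) = \left(\left(-130\right) \frac{1}{65} + 4\right) \left(-70\right) = \left(-2 + 4\right) \left(-70\right) = 2 \left(-70\right) = -140$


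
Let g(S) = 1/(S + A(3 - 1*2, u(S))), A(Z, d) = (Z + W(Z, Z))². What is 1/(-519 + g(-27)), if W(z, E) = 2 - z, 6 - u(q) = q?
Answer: -23/11938 ≈ -0.0019266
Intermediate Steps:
u(q) = 6 - q
A(Z, d) = 4 (A(Z, d) = (Z + (2 - Z))² = 2² = 4)
g(S) = 1/(4 + S) (g(S) = 1/(S + 4) = 1/(4 + S))
1/(-519 + g(-27)) = 1/(-519 + 1/(4 - 27)) = 1/(-519 + 1/(-23)) = 1/(-519 - 1/23) = 1/(-11938/23) = -23/11938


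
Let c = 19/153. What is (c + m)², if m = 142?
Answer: 472845025/23409 ≈ 20199.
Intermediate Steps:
c = 19/153 (c = 19*(1/153) = 19/153 ≈ 0.12418)
(c + m)² = (19/153 + 142)² = (21745/153)² = 472845025/23409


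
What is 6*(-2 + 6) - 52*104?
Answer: -5384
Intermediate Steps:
6*(-2 + 6) - 52*104 = 6*4 - 5408 = 24 - 5408 = -5384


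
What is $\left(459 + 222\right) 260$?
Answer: $177060$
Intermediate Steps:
$\left(459 + 222\right) 260 = 681 \cdot 260 = 177060$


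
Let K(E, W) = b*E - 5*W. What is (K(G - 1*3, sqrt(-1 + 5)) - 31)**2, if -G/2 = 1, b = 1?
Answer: 2116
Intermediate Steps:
G = -2 (G = -2*1 = -2)
K(E, W) = E - 5*W (K(E, W) = 1*E - 5*W = E - 5*W)
(K(G - 1*3, sqrt(-1 + 5)) - 31)**2 = (((-2 - 1*3) - 5*sqrt(-1 + 5)) - 31)**2 = (((-2 - 3) - 5*sqrt(4)) - 31)**2 = ((-5 - 5*2) - 31)**2 = ((-5 - 10) - 31)**2 = (-15 - 31)**2 = (-46)**2 = 2116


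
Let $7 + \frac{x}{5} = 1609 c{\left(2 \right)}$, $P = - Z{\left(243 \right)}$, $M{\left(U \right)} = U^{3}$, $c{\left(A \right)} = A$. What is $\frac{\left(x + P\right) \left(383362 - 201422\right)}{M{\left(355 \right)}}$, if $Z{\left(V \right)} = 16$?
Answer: $\frac{583627132}{8947775} \approx 65.226$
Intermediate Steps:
$P = -16$ ($P = \left(-1\right) 16 = -16$)
$x = 16055$ ($x = -35 + 5 \cdot 1609 \cdot 2 = -35 + 5 \cdot 3218 = -35 + 16090 = 16055$)
$\frac{\left(x + P\right) \left(383362 - 201422\right)}{M{\left(355 \right)}} = \frac{\left(16055 - 16\right) \left(383362 - 201422\right)}{355^{3}} = \frac{16039 \cdot 181940}{44738875} = 2918135660 \cdot \frac{1}{44738875} = \frac{583627132}{8947775}$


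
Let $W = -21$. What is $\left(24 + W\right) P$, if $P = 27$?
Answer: $81$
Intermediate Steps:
$\left(24 + W\right) P = \left(24 - 21\right) 27 = 3 \cdot 27 = 81$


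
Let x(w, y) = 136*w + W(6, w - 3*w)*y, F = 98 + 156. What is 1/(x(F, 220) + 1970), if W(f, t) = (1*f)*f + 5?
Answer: 1/45534 ≈ 2.1962e-5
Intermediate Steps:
W(f, t) = 5 + f**2 (W(f, t) = f*f + 5 = f**2 + 5 = 5 + f**2)
F = 254
x(w, y) = 41*y + 136*w (x(w, y) = 136*w + (5 + 6**2)*y = 136*w + (5 + 36)*y = 136*w + 41*y = 41*y + 136*w)
1/(x(F, 220) + 1970) = 1/((41*220 + 136*254) + 1970) = 1/((9020 + 34544) + 1970) = 1/(43564 + 1970) = 1/45534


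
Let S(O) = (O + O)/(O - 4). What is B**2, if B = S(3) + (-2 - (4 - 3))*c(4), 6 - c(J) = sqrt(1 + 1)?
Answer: 594 - 144*sqrt(2) ≈ 390.35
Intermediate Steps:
c(J) = 6 - sqrt(2) (c(J) = 6 - sqrt(1 + 1) = 6 - sqrt(2))
S(O) = 2*O/(-4 + O) (S(O) = (2*O)/(-4 + O) = 2*O/(-4 + O))
B = -24 + 3*sqrt(2) (B = 2*3/(-4 + 3) + (-2 - (4 - 3))*(6 - sqrt(2)) = 2*3/(-1) + (-2 - 1*1)*(6 - sqrt(2)) = 2*3*(-1) + (-2 - 1)*(6 - sqrt(2)) = -6 - 3*(6 - sqrt(2)) = -6 + (-18 + 3*sqrt(2)) = -24 + 3*sqrt(2) ≈ -19.757)
B**2 = (-24 + 3*sqrt(2))**2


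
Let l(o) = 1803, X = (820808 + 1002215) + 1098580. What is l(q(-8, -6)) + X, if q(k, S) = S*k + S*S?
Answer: 2923406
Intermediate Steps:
q(k, S) = S² + S*k (q(k, S) = S*k + S² = S² + S*k)
X = 2921603 (X = 1823023 + 1098580 = 2921603)
l(q(-8, -6)) + X = 1803 + 2921603 = 2923406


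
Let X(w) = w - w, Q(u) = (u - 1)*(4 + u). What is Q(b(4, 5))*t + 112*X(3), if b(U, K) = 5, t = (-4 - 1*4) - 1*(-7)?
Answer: -36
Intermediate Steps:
t = -1 (t = (-4 - 4) + 7 = -8 + 7 = -1)
Q(u) = (-1 + u)*(4 + u)
X(w) = 0
Q(b(4, 5))*t + 112*X(3) = (-4 + 5**2 + 3*5)*(-1) + 112*0 = (-4 + 25 + 15)*(-1) + 0 = 36*(-1) + 0 = -36 + 0 = -36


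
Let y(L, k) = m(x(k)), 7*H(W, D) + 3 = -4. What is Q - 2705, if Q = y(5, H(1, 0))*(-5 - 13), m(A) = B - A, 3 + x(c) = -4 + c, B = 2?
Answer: -2885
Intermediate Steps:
H(W, D) = -1 (H(W, D) = -3/7 + (⅐)*(-4) = -3/7 - 4/7 = -1)
x(c) = -7 + c (x(c) = -3 + (-4 + c) = -7 + c)
m(A) = 2 - A
y(L, k) = 9 - k (y(L, k) = 2 - (-7 + k) = 2 + (7 - k) = 9 - k)
Q = -180 (Q = (9 - 1*(-1))*(-5 - 13) = (9 + 1)*(-18) = 10*(-18) = -180)
Q - 2705 = -180 - 2705 = -2885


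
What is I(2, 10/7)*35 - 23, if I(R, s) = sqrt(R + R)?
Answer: 47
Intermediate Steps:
I(R, s) = sqrt(2)*sqrt(R) (I(R, s) = sqrt(2*R) = sqrt(2)*sqrt(R))
I(2, 10/7)*35 - 23 = (sqrt(2)*sqrt(2))*35 - 23 = 2*35 - 23 = 70 - 23 = 47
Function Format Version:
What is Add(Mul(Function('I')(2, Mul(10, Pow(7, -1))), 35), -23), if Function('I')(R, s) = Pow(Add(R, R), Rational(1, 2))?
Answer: 47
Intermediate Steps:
Function('I')(R, s) = Mul(Pow(2, Rational(1, 2)), Pow(R, Rational(1, 2))) (Function('I')(R, s) = Pow(Mul(2, R), Rational(1, 2)) = Mul(Pow(2, Rational(1, 2)), Pow(R, Rational(1, 2))))
Add(Mul(Function('I')(2, Mul(10, Pow(7, -1))), 35), -23) = Add(Mul(Mul(Pow(2, Rational(1, 2)), Pow(2, Rational(1, 2))), 35), -23) = Add(Mul(2, 35), -23) = Add(70, -23) = 47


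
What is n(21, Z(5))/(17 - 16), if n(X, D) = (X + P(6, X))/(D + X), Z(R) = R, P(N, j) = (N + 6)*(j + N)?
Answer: 345/26 ≈ 13.269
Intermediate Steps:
P(N, j) = (6 + N)*(N + j)
n(X, D) = (72 + 13*X)/(D + X) (n(X, D) = (X + (6² + 6*6 + 6*X + 6*X))/(D + X) = (X + (36 + 36 + 6*X + 6*X))/(D + X) = (X + (72 + 12*X))/(D + X) = (72 + 13*X)/(D + X))
n(21, Z(5))/(17 - 16) = ((72 + 13*21)/(5 + 21))/(17 - 16) = ((72 + 273)/26)/1 = 1*((1/26)*345) = 1*(345/26) = 345/26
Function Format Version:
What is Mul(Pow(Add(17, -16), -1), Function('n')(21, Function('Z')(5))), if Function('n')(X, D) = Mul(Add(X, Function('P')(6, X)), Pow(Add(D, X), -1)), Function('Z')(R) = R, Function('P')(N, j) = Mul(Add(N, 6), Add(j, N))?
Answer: Rational(345, 26) ≈ 13.269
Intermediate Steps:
Function('P')(N, j) = Mul(Add(6, N), Add(N, j))
Function('n')(X, D) = Mul(Pow(Add(D, X), -1), Add(72, Mul(13, X))) (Function('n')(X, D) = Mul(Add(X, Add(Pow(6, 2), Mul(6, 6), Mul(6, X), Mul(6, X))), Pow(Add(D, X), -1)) = Mul(Add(X, Add(36, 36, Mul(6, X), Mul(6, X))), Pow(Add(D, X), -1)) = Mul(Add(X, Add(72, Mul(12, X))), Pow(Add(D, X), -1)) = Mul(Add(72, Mul(13, X)), Pow(Add(D, X), -1)) = Mul(Pow(Add(D, X), -1), Add(72, Mul(13, X))))
Mul(Pow(Add(17, -16), -1), Function('n')(21, Function('Z')(5))) = Mul(Pow(Add(17, -16), -1), Mul(Pow(Add(5, 21), -1), Add(72, Mul(13, 21)))) = Mul(Pow(1, -1), Mul(Pow(26, -1), Add(72, 273))) = Mul(1, Mul(Rational(1, 26), 345)) = Mul(1, Rational(345, 26)) = Rational(345, 26)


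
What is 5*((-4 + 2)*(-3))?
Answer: 30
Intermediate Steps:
5*((-4 + 2)*(-3)) = 5*(-2*(-3)) = 5*6 = 30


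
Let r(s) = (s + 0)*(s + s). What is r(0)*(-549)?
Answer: 0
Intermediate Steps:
r(s) = 2*s² (r(s) = s*(2*s) = 2*s²)
r(0)*(-549) = (2*0²)*(-549) = (2*0)*(-549) = 0*(-549) = 0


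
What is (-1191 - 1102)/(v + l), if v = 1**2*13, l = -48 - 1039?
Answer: 2293/1074 ≈ 2.1350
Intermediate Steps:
l = -1087
v = 13 (v = 1*13 = 13)
(-1191 - 1102)/(v + l) = (-1191 - 1102)/(13 - 1087) = -2293/(-1074) = -2293*(-1/1074) = 2293/1074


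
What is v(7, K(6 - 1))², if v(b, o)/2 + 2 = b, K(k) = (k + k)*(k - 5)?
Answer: 100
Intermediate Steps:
K(k) = 2*k*(-5 + k) (K(k) = (2*k)*(-5 + k) = 2*k*(-5 + k))
v(b, o) = -4 + 2*b
v(7, K(6 - 1))² = (-4 + 2*7)² = (-4 + 14)² = 10² = 100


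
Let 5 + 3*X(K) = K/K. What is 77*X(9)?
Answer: -308/3 ≈ -102.67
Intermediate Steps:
X(K) = -4/3 (X(K) = -5/3 + (K/K)/3 = -5/3 + (⅓)*1 = -5/3 + ⅓ = -4/3)
77*X(9) = 77*(-4/3) = -308/3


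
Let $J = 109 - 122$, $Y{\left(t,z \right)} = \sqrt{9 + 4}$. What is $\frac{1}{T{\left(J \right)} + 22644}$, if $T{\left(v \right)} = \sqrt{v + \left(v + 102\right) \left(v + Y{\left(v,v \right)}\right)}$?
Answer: $\frac{1}{22644 + i \sqrt{1170 - 89 \sqrt{13}}} \approx 4.4162 \cdot 10^{-5} - 5.68 \cdot 10^{-8} i$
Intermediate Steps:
$Y{\left(t,z \right)} = \sqrt{13}$
$J = -13$
$T{\left(v \right)} = \sqrt{v + \left(102 + v\right) \left(v + \sqrt{13}\right)}$ ($T{\left(v \right)} = \sqrt{v + \left(v + 102\right) \left(v + \sqrt{13}\right)} = \sqrt{v + \left(102 + v\right) \left(v + \sqrt{13}\right)}$)
$\frac{1}{T{\left(J \right)} + 22644} = \frac{1}{\sqrt{\left(-13\right)^{2} + 102 \sqrt{13} + 103 \left(-13\right) - 13 \sqrt{13}} + 22644} = \frac{1}{\sqrt{169 + 102 \sqrt{13} - 1339 - 13 \sqrt{13}} + 22644} = \frac{1}{\sqrt{-1170 + 89 \sqrt{13}} + 22644} = \frac{1}{22644 + \sqrt{-1170 + 89 \sqrt{13}}}$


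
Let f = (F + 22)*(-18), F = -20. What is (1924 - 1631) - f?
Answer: 329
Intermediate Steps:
f = -36 (f = (-20 + 22)*(-18) = 2*(-18) = -36)
(1924 - 1631) - f = (1924 - 1631) - 1*(-36) = 293 + 36 = 329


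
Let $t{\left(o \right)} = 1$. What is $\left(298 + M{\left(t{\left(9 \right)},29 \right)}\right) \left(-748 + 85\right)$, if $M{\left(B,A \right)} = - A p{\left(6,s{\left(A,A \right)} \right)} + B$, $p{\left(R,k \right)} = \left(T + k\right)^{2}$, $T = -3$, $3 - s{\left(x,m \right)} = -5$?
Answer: $282438$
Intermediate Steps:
$s{\left(x,m \right)} = 8$ ($s{\left(x,m \right)} = 3 - -5 = 3 + 5 = 8$)
$p{\left(R,k \right)} = \left(-3 + k\right)^{2}$
$M{\left(B,A \right)} = B - 25 A$ ($M{\left(B,A \right)} = - A \left(-3 + 8\right)^{2} + B = - A 5^{2} + B = - A 25 + B = - 25 A + B = B - 25 A$)
$\left(298 + M{\left(t{\left(9 \right)},29 \right)}\right) \left(-748 + 85\right) = \left(298 + \left(1 - 725\right)\right) \left(-748 + 85\right) = \left(298 + \left(1 - 725\right)\right) \left(-663\right) = \left(298 - 724\right) \left(-663\right) = \left(-426\right) \left(-663\right) = 282438$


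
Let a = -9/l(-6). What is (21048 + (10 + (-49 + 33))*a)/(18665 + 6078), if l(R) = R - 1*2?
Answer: 84165/98972 ≈ 0.85039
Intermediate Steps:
l(R) = -2 + R (l(R) = R - 2 = -2 + R)
a = 9/8 (a = -9/(-2 - 6) = -9/(-8) = -9*(-⅛) = 9/8 ≈ 1.1250)
(21048 + (10 + (-49 + 33))*a)/(18665 + 6078) = (21048 + (10 + (-49 + 33))*(9/8))/(18665 + 6078) = (21048 + (10 - 16)*(9/8))/24743 = (21048 - 6*9/8)*(1/24743) = (21048 - 27/4)*(1/24743) = (84165/4)*(1/24743) = 84165/98972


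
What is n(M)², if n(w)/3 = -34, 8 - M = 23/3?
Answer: 10404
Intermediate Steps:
M = ⅓ (M = 8 - 23/3 = ⅓ ≈ 0.33333)
n(w) = -102 (n(w) = 3*(-34) = -102)
n(M)² = (-102)² = 10404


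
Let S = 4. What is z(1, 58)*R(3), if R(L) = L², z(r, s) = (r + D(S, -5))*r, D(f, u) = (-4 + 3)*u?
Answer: 54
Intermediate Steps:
D(f, u) = -u
z(r, s) = r*(5 + r) (z(r, s) = (r - 1*(-5))*r = (r + 5)*r = (5 + r)*r = r*(5 + r))
z(1, 58)*R(3) = (1*(5 + 1))*3² = (1*6)*9 = 6*9 = 54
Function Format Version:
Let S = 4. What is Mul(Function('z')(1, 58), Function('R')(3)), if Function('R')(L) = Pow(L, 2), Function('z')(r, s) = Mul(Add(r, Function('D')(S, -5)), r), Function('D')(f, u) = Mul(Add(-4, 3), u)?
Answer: 54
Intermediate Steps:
Function('D')(f, u) = Mul(-1, u)
Function('z')(r, s) = Mul(r, Add(5, r)) (Function('z')(r, s) = Mul(Add(r, Mul(-1, -5)), r) = Mul(Add(r, 5), r) = Mul(Add(5, r), r) = Mul(r, Add(5, r)))
Mul(Function('z')(1, 58), Function('R')(3)) = Mul(Mul(1, Add(5, 1)), Pow(3, 2)) = Mul(Mul(1, 6), 9) = Mul(6, 9) = 54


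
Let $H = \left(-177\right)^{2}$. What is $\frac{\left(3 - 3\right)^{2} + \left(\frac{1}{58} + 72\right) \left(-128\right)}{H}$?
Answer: $- \frac{267328}{908541} \approx -0.29424$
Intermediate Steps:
$H = 31329$
$\frac{\left(3 - 3\right)^{2} + \left(\frac{1}{58} + 72\right) \left(-128\right)}{H} = \frac{\left(3 - 3\right)^{2} + \left(\frac{1}{58} + 72\right) \left(-128\right)}{31329} = \left(0^{2} + \left(\frac{1}{58} + 72\right) \left(-128\right)\right) \frac{1}{31329} = \left(0 + \frac{4177}{58} \left(-128\right)\right) \frac{1}{31329} = \left(0 - \frac{267328}{29}\right) \frac{1}{31329} = \left(- \frac{267328}{29}\right) \frac{1}{31329} = - \frac{267328}{908541}$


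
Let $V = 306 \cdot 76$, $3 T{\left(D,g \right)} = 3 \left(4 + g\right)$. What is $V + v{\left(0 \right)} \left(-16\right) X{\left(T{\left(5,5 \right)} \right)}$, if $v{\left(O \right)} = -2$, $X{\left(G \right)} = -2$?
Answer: $23192$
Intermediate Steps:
$T{\left(D,g \right)} = 4 + g$ ($T{\left(D,g \right)} = \frac{3 \left(4 + g\right)}{3} = \frac{12 + 3 g}{3} = 4 + g$)
$V = 23256$
$V + v{\left(0 \right)} \left(-16\right) X{\left(T{\left(5,5 \right)} \right)} = 23256 + \left(-2\right) \left(-16\right) \left(-2\right) = 23256 + 32 \left(-2\right) = 23256 - 64 = 23192$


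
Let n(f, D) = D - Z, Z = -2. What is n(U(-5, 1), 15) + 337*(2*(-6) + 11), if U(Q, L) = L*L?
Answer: -320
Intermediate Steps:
U(Q, L) = L²
n(f, D) = 2 + D (n(f, D) = D - 1*(-2) = D + 2 = 2 + D)
n(U(-5, 1), 15) + 337*(2*(-6) + 11) = (2 + 15) + 337*(2*(-6) + 11) = 17 + 337*(-12 + 11) = 17 + 337*(-1) = 17 - 337 = -320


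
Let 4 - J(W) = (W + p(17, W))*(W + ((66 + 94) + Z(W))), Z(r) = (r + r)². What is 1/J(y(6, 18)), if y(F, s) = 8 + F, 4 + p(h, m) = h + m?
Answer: -1/39274 ≈ -2.5462e-5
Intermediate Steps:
Z(r) = 4*r² (Z(r) = (2*r)² = 4*r²)
p(h, m) = -4 + h + m (p(h, m) = -4 + (h + m) = -4 + h + m)
J(W) = 4 - (13 + 2*W)*(160 + W + 4*W²) (J(W) = 4 - (W + (-4 + 17 + W))*(W + ((66 + 94) + 4*W²)) = 4 - (W + (13 + W))*(W + (160 + 4*W²)) = 4 - (13 + 2*W)*(160 + W + 4*W²))
1/J(y(6, 18)) = 1/(-2076 - 333*(8 + 6) - 54*(8 + 6)² - 8*(8 + 6)³) = 1/(-2076 - 333*14 - 54*14² - 8*14³) = 1/(-2076 - 4662 - 54*196 - 8*2744) = 1/(-2076 - 4662 - 10584 - 21952) = 1/(-39274) = -1/39274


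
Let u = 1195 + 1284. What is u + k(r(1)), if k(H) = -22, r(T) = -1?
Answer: 2457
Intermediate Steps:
u = 2479
u + k(r(1)) = 2479 - 22 = 2457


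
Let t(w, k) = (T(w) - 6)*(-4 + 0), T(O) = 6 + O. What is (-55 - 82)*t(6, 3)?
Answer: 3288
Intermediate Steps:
t(w, k) = -4*w (t(w, k) = ((6 + w) - 6)*(-4 + 0) = w*(-4) = -4*w)
(-55 - 82)*t(6, 3) = (-55 - 82)*(-4*6) = -137*(-24) = 3288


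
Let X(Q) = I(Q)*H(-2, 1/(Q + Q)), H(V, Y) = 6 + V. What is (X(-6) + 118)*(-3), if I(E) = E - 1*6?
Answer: -210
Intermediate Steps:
I(E) = -6 + E (I(E) = E - 6 = -6 + E)
X(Q) = -24 + 4*Q (X(Q) = (-6 + Q)*(6 - 2) = (-6 + Q)*4 = -24 + 4*Q)
(X(-6) + 118)*(-3) = ((-24 + 4*(-6)) + 118)*(-3) = ((-24 - 24) + 118)*(-3) = (-48 + 118)*(-3) = 70*(-3) = -210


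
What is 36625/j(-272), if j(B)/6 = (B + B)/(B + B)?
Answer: 36625/6 ≈ 6104.2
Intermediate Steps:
j(B) = 6 (j(B) = 6*((B + B)/(B + B)) = 6*((2*B)/((2*B))) = 6*((2*B)*(1/(2*B))) = 6*1 = 6)
36625/j(-272) = 36625/6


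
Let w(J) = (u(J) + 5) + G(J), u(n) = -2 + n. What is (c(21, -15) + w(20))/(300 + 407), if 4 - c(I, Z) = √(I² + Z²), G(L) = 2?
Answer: 29/707 - 3*√74/707 ≈ 0.0045163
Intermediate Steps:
w(J) = 5 + J (w(J) = ((-2 + J) + 5) + 2 = (3 + J) + 2 = 5 + J)
c(I, Z) = 4 - √(I² + Z²)
(c(21, -15) + w(20))/(300 + 407) = ((4 - √(21² + (-15)²)) + (5 + 20))/(300 + 407) = ((4 - √(441 + 225)) + 25)/707 = ((4 - √666) + 25)*(1/707) = ((4 - 3*√74) + 25)*(1/707) = (29 - 3*√74)*(1/707) = 29/707 - 3*√74/707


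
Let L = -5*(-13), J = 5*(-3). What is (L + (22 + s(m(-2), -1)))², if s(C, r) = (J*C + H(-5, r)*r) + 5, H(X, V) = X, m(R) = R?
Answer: 16129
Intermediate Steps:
J = -15
L = 65
s(C, r) = 5 - 15*C - 5*r (s(C, r) = (-15*C - 5*r) + 5 = 5 - 15*C - 5*r)
(L + (22 + s(m(-2), -1)))² = (65 + (22 + (5 - 15*(-2) - 5*(-1))))² = (65 + (22 + (5 + 30 + 5)))² = (65 + (22 + 40))² = (65 + 62)² = 127² = 16129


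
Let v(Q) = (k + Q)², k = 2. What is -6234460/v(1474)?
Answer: -38015/13284 ≈ -2.8617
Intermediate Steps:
v(Q) = (2 + Q)²
-6234460/v(1474) = -6234460/(2 + 1474)² = -6234460/(1476²) = -6234460/2178576 = -6234460*1/2178576 = -38015/13284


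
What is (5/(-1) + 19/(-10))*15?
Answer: -207/2 ≈ -103.50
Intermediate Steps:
(5/(-1) + 19/(-10))*15 = (5*(-1) + 19*(-⅒))*15 = (-5 - 19/10)*15 = -69/10*15 = -207/2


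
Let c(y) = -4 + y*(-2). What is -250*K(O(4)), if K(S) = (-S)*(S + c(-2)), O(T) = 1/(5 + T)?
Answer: 250/81 ≈ 3.0864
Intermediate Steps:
c(y) = -4 - 2*y
K(S) = -S² (K(S) = (-S)*(S + (-4 - 2*(-2))) = (-S)*(S + (-4 + 4)) = (-S)*(S + 0) = (-S)*S = -S²)
-250*K(O(4)) = -(-250)*(1/(5 + 4))² = -(-250)*(1/9)² = -(-250)*(⅑)² = -(-250)/81 = -250*(-1/81) = 250/81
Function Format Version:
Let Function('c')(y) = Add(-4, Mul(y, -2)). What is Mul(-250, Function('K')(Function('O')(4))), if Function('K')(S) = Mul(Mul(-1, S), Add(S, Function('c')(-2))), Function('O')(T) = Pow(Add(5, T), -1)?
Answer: Rational(250, 81) ≈ 3.0864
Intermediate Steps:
Function('c')(y) = Add(-4, Mul(-2, y))
Function('K')(S) = Mul(-1, Pow(S, 2)) (Function('K')(S) = Mul(Mul(-1, S), Add(S, Add(-4, Mul(-2, -2)))) = Mul(Mul(-1, S), Add(S, Add(-4, 4))) = Mul(Mul(-1, S), Add(S, 0)) = Mul(Mul(-1, S), S) = Mul(-1, Pow(S, 2)))
Mul(-250, Function('K')(Function('O')(4))) = Mul(-250, Mul(-1, Pow(Pow(Add(5, 4), -1), 2))) = Mul(-250, Mul(-1, Pow(Pow(9, -1), 2))) = Mul(-250, Mul(-1, Pow(Rational(1, 9), 2))) = Mul(-250, Mul(-1, Rational(1, 81))) = Mul(-250, Rational(-1, 81)) = Rational(250, 81)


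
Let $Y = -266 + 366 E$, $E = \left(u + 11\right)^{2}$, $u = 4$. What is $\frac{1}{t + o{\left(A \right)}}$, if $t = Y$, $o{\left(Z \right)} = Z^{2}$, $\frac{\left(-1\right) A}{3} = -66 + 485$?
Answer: $\frac{1}{1662133} \approx 6.0164 \cdot 10^{-7}$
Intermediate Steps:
$E = 225$ ($E = \left(4 + 11\right)^{2} = 15^{2} = 225$)
$A = -1257$ ($A = - 3 \left(-66 + 485\right) = \left(-3\right) 419 = -1257$)
$Y = 82084$ ($Y = -266 + 366 \cdot 225 = -266 + 82350 = 82084$)
$t = 82084$
$\frac{1}{t + o{\left(A \right)}} = \frac{1}{82084 + \left(-1257\right)^{2}} = \frac{1}{82084 + 1580049} = \frac{1}{1662133}$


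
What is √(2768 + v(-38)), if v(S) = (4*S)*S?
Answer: 4*√534 ≈ 92.434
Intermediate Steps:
v(S) = 4*S²
√(2768 + v(-38)) = √(2768 + 4*(-38)²) = √(2768 + 4*1444) = √(2768 + 5776) = √8544 = 4*√534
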